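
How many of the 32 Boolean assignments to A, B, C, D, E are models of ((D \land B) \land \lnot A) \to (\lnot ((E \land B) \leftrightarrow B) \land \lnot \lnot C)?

29

Initial set: {T (((D \land B) \land \lnot A) \to (\lnot ((E \land B) \leftrightarrow B) \land \lnot \lnot C))}.
T (((D \land B) \land \lnot A) \to (\lnot ((E \land B) \leftrightarrow B) \land \lnot \lnot C)): β-rule — branch into F ((D \land B) \land \lnot A)  //  T (\lnot ((E \land B) \leftrightarrow B) \land \lnot \lnot C).
  branch 1 (add F ((D \land B) \land \lnot A)):
    F ((D \land B) \land \lnot A): β-rule — branch into F (D \land B)  //  F \lnot A.
      branch 1.1 (add F (D \land B)):
        F (D \land B): β-rule — branch into F D  //  F B.
          branch 1.1.1 (add F D):
            ○ open, literals {D=false}.
          branch 1.1.2 (add F B):
            ○ open, literals {B=false}.
      branch 1.2 (add F \lnot A):
        ○ open, literals {A=true}.
  branch 2 (add T (\lnot ((E \land B) \leftrightarrow B) \land \lnot \lnot C)):
    T (\lnot ((E \land B) \leftrightarrow B) \land \lnot \lnot C): α-rule — add T \lnot ((E \land B) \leftrightarrow B), T \lnot \lnot C.
    T \lnot \lnot C: drop double negation, giving T C.
    T \lnot ((E \land B) \leftrightarrow B): β-rule — branch into T (E \land B), F B  //  F (E \land B), T B.
      branch 2.1 (add T (E \land B), F B):
        T (E \land B): α-rule — add T E, T B.
        × closes — contains both B and \lnot B.
      branch 2.2 (add F (E \land B), T B):
        F (E \land B): β-rule — branch into F E  //  F B.
          branch 2.2.1 (add F E):
            ○ open, literals {B=true, C=true, E=false}.
          branch 2.2.2 (add F B):
            × closes — contains both B and \lnot B.
2 branches closed, 4 open.
Each open branch fixes some atoms; the unmentioned ones are free. Counting distinct full assignments: branch {D=false} (A, B, C, E) contributes 16 new; branch {B=false} (A, C, D, E) contributes 8 new; branch {A=true} (B, C, D, E) contributes 4 new; branch {B=true, C=true, E=false} (A, D) contributes 1 new. Total: 29.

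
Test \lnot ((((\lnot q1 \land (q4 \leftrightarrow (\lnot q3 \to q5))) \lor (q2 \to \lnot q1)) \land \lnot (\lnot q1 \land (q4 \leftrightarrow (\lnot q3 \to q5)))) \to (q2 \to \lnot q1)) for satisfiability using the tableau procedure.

Initial set: {T \lnot ((((\lnot q1 \land (q4 \leftrightarrow (\lnot q3 \to q5))) \lor (q2 \to \lnot q1)) \land \lnot (\lnot q1 \land (q4 \leftrightarrow (\lnot q3 \to q5)))) \to (q2 \to \lnot q1))}.
T \lnot ((((\lnot q1 \land (q4 \leftrightarrow (\lnot q3 \to q5))) \lor (q2 \to \lnot q1)) \land \lnot (\lnot q1 \land (q4 \leftrightarrow (\lnot q3 \to q5)))) \to (q2 \to \lnot q1)): α-rule — add T (((\lnot q1 \land (q4 \leftrightarrow (\lnot q3 \to q5))) \lor (q2 \to \lnot q1)) \land \lnot (\lnot q1 \land (q4 \leftrightarrow (\lnot q3 \to q5)))), F (q2 \to \lnot q1).
T (((\lnot q1 \land (q4 \leftrightarrow (\lnot q3 \to q5))) \lor (q2 \to \lnot q1)) \land \lnot (\lnot q1 \land (q4 \leftrightarrow (\lnot q3 \to q5)))): α-rule — add T ((\lnot q1 \land (q4 \leftrightarrow (\lnot q3 \to q5))) \lor (q2 \to \lnot q1)), T \lnot (\lnot q1 \land (q4 \leftrightarrow (\lnot q3 \to q5))).
F (q2 \to \lnot q1): α-rule — add T q2, F \lnot q1.
T ((\lnot q1 \land (q4 \leftrightarrow (\lnot q3 \to q5))) \lor (q2 \to \lnot q1)): β-rule — branch into T (\lnot q1 \land (q4 \leftrightarrow (\lnot q3 \to q5)))  //  T (q2 \to \lnot q1).
  branch 1 (add T (\lnot q1 \land (q4 \leftrightarrow (\lnot q3 \to q5)))):
    T (\lnot q1 \land (q4 \leftrightarrow (\lnot q3 \to q5))): α-rule — add T \lnot q1, T (q4 \leftrightarrow (\lnot q3 \to q5)).
    × closes — contains both q1 and \lnot q1.
  branch 2 (add T (q2 \to \lnot q1)):
    T \lnot (\lnot q1 \land (q4 \leftrightarrow (\lnot q3 \to q5))): β-rule — branch into F \lnot q1  //  F (q4 \leftrightarrow (\lnot q3 \to q5)).
      branch 2.1 (add F \lnot q1):
        T (q2 \to \lnot q1): β-rule — branch into F q2  //  T \lnot q1.
          branch 2.1.1 (add F q2):
            × closes — contains both q2 and \lnot q2.
          branch 2.1.2 (add T \lnot q1):
            × closes — contains both q1 and \lnot q1.
      branch 2.2 (add F (q4 \leftrightarrow (\lnot q3 \to q5))):
        T (q2 \to \lnot q1): β-rule — branch into F q2  //  T \lnot q1.
          branch 2.2.1 (add F q2):
            × closes — contains both q2 and \lnot q2.
          branch 2.2.2 (add T \lnot q1):
            × closes — contains both q1 and \lnot q1.
All 5 branches close.
Every branch closed; the formula is unsatisfiable.

Unsatisfiable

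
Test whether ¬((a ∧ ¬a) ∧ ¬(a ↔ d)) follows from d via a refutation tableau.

Yes

Initial set: {d; ¬¬((a ∧ ¬a) ∧ ¬(a ↔ d))}.
¬¬((a ∧ ¬a) ∧ ¬(a ↔ d)): α-rule — add (a ∧ ¬a), ¬(a ↔ d).
(a ∧ ¬a): α-rule — add a, ¬a.
× closes — contains both a and ¬a.
All 1 branch closes.
Every branch closed, so the premises entail the conclusion.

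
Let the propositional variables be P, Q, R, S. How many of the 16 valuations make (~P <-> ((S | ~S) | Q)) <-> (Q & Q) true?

8

Initial set: {((~P <-> ((S | ~S) | Q)) <-> (Q & Q))}.
((~P <-> ((S | ~S) | Q)) <-> (Q & Q)): β-rule — branch into (~P <-> ((S | ~S) | Q)), (Q & Q)  //  ~(~P <-> ((S | ~S) | Q)), ~(Q & Q).
  branch 1 (add (~P <-> ((S | ~S) | Q)), (Q & Q)):
    (Q & Q): α-rule — add Q, Q.
    (~P <-> ((S | ~S) | Q)): β-rule — branch into ~P, ((S | ~S) | Q)  //  ~~P, ~((S | ~S) | Q).
      branch 1.1 (add ~P, ((S | ~S) | Q)):
        ((S | ~S) | Q): β-rule — branch into (S | ~S)  //  Q.
          branch 1.1.1 (add (S | ~S)):
            (S | ~S): β-rule — branch into S  //  ~S.
              branch 1.1.1.1 (add S):
                ○ open, literals {P=false, Q=true, S=true}.
              branch 1.1.1.2 (add ~S):
                ○ open, literals {P=false, Q=true, S=false}.
          branch 1.1.2 (add Q):
            ○ open, literals {P=false, Q=true}.
      branch 1.2 (add ~~P, ~((S | ~S) | Q)):
        ~((S | ~S) | Q): α-rule — add ~(S | ~S), ~Q.
        × closes — contains both Q and ~Q.
  branch 2 (add ~(~P <-> ((S | ~S) | Q)), ~(Q & Q)):
    ~(~P <-> ((S | ~S) | Q)): β-rule — branch into ~P, ~((S | ~S) | Q)  //  ~~P, ((S | ~S) | Q).
      branch 2.1 (add ~P, ~((S | ~S) | Q)):
        ~((S | ~S) | Q): α-rule — add ~(S | ~S), ~Q.
        ~(S | ~S): α-rule — add ~S, ~~S.
        × closes — contains both S and ~S.
      branch 2.2 (add ~~P, ((S | ~S) | Q)):
        ~(Q & Q): β-rule — branch into ~Q  //  ~Q.
          branch 2.2.1 (add ~Q):
            ((S | ~S) | Q): β-rule — branch into (S | ~S)  //  Q.
              branch 2.2.1.1 (add (S | ~S)):
                (S | ~S): β-rule — branch into S  //  ~S.
                  branch 2.2.1.1.1 (add S):
                    ○ open, literals {P=true, Q=false, S=true}.
                  branch 2.2.1.1.2 (add ~S):
                    ○ open, literals {P=true, Q=false, S=false}.
              branch 2.2.1.2 (add Q):
                × closes — contains both Q and ~Q.
          branch 2.2.2 (add ~Q):
            ((S | ~S) | Q): β-rule — branch into (S | ~S)  //  Q.
              branch 2.2.2.1 (add (S | ~S)):
                (S | ~S): β-rule — branch into S  //  ~S.
                  branch 2.2.2.1.1 (add S):
                    ○ open, literals {P=true, Q=false, S=true}.
                  branch 2.2.2.1.2 (add ~S):
                    ○ open, literals {P=true, Q=false, S=false}.
              branch 2.2.2.2 (add Q):
                × closes — contains both Q and ~Q.
4 branches closed, 7 open.
Each open branch fixes some atoms; the unmentioned ones are free. Counting distinct full assignments: branch {P=false, Q=true, S=true} (R) contributes 2 new; branch {P=false, Q=true, S=false} (R) contributes 2 new; branch {P=false, Q=true} (R, S) contributes 0 new; branch {P=true, Q=false, S=true} (R) contributes 2 new; branch {P=true, Q=false, S=false} (R) contributes 2 new; branch {P=true, Q=false, S=true} (R) contributes 0 new; branch {P=true, Q=false, S=false} (R) contributes 0 new. Total: 8.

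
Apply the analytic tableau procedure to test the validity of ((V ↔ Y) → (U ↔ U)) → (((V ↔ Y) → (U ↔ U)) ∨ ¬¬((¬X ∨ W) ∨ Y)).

Valid

Assume the negation and expand:
Initial set: {¬(((V ↔ Y) → (U ↔ U)) → (((V ↔ Y) → (U ↔ U)) ∨ ¬¬((¬X ∨ W) ∨ Y)))}.
¬(((V ↔ Y) → (U ↔ U)) → (((V ↔ Y) → (U ↔ U)) ∨ ¬¬((¬X ∨ W) ∨ Y))): α-rule — add ((V ↔ Y) → (U ↔ U)), ¬(((V ↔ Y) → (U ↔ U)) ∨ ¬¬((¬X ∨ W) ∨ Y)).
¬(((V ↔ Y) → (U ↔ U)) ∨ ¬¬((¬X ∨ W) ∨ Y)): α-rule — add ¬((V ↔ Y) → (U ↔ U)), ¬¬¬((¬X ∨ W) ∨ Y).
¬((V ↔ Y) → (U ↔ U)): α-rule — add (V ↔ Y), ¬(U ↔ U).
¬¬¬((¬X ∨ W) ∨ Y): drop double negation, giving ¬((¬X ∨ W) ∨ Y).
¬((¬X ∨ W) ∨ Y): α-rule — add ¬(¬X ∨ W), ¬Y.
¬(¬X ∨ W): α-rule — add ¬¬X, ¬W.
((V ↔ Y) → (U ↔ U)): β-rule — branch into ¬(V ↔ Y)  //  (U ↔ U).
  branch 1 (add ¬(V ↔ Y)):
    (V ↔ Y): β-rule — branch into V, Y  //  ¬V, ¬Y.
      branch 1.1 (add V, Y):
        × closes — contains both Y and ¬Y.
      branch 1.2 (add ¬V, ¬Y):
        ¬(U ↔ U): β-rule — branch into U, ¬U  //  ¬U, U.
          branch 1.2.1 (add U, ¬U):
            × closes — contains both U and ¬U.
          branch 1.2.2 (add ¬U, U):
            × closes — contains both U and ¬U.
  branch 2 (add (U ↔ U)):
    (V ↔ Y): β-rule — branch into V, Y  //  ¬V, ¬Y.
      branch 2.1 (add V, Y):
        × closes — contains both Y and ¬Y.
      branch 2.2 (add ¬V, ¬Y):
        ¬(U ↔ U): β-rule — branch into U, ¬U  //  ¬U, U.
          branch 2.2.1 (add U, ¬U):
            × closes — contains both U and ¬U.
          branch 2.2.2 (add ¬U, U):
            × closes — contains both U and ¬U.
All 6 branches close.
Every branch closed, so the negation is unsatisfiable and the formula is valid.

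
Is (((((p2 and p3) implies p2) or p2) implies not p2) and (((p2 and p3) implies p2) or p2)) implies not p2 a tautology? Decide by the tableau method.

Valid

Assume the negation and expand:
Initial set: {not ((((((p2 and p3) implies p2) or p2) implies not p2) and (((p2 and p3) implies p2) or p2)) implies not p2)}.
not ((((((p2 and p3) implies p2) or p2) implies not p2) and (((p2 and p3) implies p2) or p2)) implies not p2): α-rule — add (((((p2 and p3) implies p2) or p2) implies not p2) and (((p2 and p3) implies p2) or p2)), not not p2.
(((((p2 and p3) implies p2) or p2) implies not p2) and (((p2 and p3) implies p2) or p2)): α-rule — add ((((p2 and p3) implies p2) or p2) implies not p2), (((p2 and p3) implies p2) or p2).
((((p2 and p3) implies p2) or p2) implies not p2): β-rule — branch into not (((p2 and p3) implies p2) or p2)  //  not p2.
  branch 1 (add not (((p2 and p3) implies p2) or p2)):
    not (((p2 and p3) implies p2) or p2): α-rule — add not ((p2 and p3) implies p2), not p2.
    × closes — contains both p2 and not p2.
  branch 2 (add not p2):
    × closes — contains both p2 and not p2.
All 2 branches close.
Every branch closed, so the negation is unsatisfiable and the formula is valid.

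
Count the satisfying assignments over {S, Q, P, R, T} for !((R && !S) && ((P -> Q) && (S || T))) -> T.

Initial set: {T (!((R && !S) && ((P -> Q) && (S || T))) -> T)}.
T (!((R && !S) && ((P -> Q) && (S || T))) -> T): β-rule — branch into F !((R && !S) && ((P -> Q) && (S || T)))  //  T T.
  branch 1 (add F !((R && !S) && ((P -> Q) && (S || T)))):
    F !((R && !S) && ((P -> Q) && (S || T))): α-rule — add T (R && !S), T ((P -> Q) && (S || T)).
    T (R && !S): α-rule — add T R, T !S.
    T ((P -> Q) && (S || T)): α-rule — add T (P -> Q), T (S || T).
    T (P -> Q): β-rule — branch into F P  //  T Q.
      branch 1.1 (add F P):
        T (S || T): β-rule — branch into T S  //  T T.
          branch 1.1.1 (add T S):
            × closes — contains both S and !S.
          branch 1.1.2 (add T T):
            ○ open, literals {P=false, R=true, S=false, T=true}.
      branch 1.2 (add T Q):
        T (S || T): β-rule — branch into T S  //  T T.
          branch 1.2.1 (add T S):
            × closes — contains both S and !S.
          branch 1.2.2 (add T T):
            ○ open, literals {Q=true, R=true, S=false, T=true}.
  branch 2 (add T T):
    ○ open, literals {T=true}.
2 branches closed, 3 open.
Each open branch fixes some atoms; the unmentioned ones are free. Counting distinct full assignments: branch {P=false, R=true, S=false, T=true} (Q) contributes 2 new; branch {Q=true, R=true, S=false, T=true} (P) contributes 1 new; branch {T=true} (S, Q, P, R) contributes 13 new. Total: 16.

16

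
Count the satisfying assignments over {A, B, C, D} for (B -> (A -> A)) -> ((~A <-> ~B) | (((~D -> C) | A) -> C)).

13

Initial set: {((B -> (A -> A)) -> ((~A <-> ~B) | (((~D -> C) | A) -> C)))}.
((B -> (A -> A)) -> ((~A <-> ~B) | (((~D -> C) | A) -> C))): β-rule — branch into ~(B -> (A -> A))  //  ((~A <-> ~B) | (((~D -> C) | A) -> C)).
  branch 1 (add ~(B -> (A -> A))):
    ~(B -> (A -> A)): α-rule — add B, ~(A -> A).
    ~(A -> A): α-rule — add A, ~A.
    × closes — contains both A and ~A.
  branch 2 (add ((~A <-> ~B) | (((~D -> C) | A) -> C))):
    ((~A <-> ~B) | (((~D -> C) | A) -> C)): β-rule — branch into (~A <-> ~B)  //  (((~D -> C) | A) -> C).
      branch 2.1 (add (~A <-> ~B)):
        (~A <-> ~B): β-rule — branch into ~A, ~B  //  ~~A, ~~B.
          branch 2.1.1 (add ~A, ~B):
            ○ open, literals {A=F, B=F}.
          branch 2.1.2 (add ~~A, ~~B):
            ○ open, literals {A=T, B=T}.
      branch 2.2 (add (((~D -> C) | A) -> C)):
        (((~D -> C) | A) -> C): β-rule — branch into ~((~D -> C) | A)  //  C.
          branch 2.2.1 (add ~((~D -> C) | A)):
            ~((~D -> C) | A): α-rule — add ~(~D -> C), ~A.
            ~(~D -> C): α-rule — add ~D, ~C.
            ○ open, literals {A=F, C=F, D=F}.
          branch 2.2.2 (add C):
            ○ open, literals {C=T}.
1 branch closed, 4 open.
Each open branch fixes some atoms; the unmentioned ones are free. Counting distinct full assignments: branch {A=F, B=F} (C, D) contributes 4 new; branch {A=T, B=T} (C, D) contributes 4 new; branch {A=F, C=F, D=F} (B) contributes 1 new; branch {C=T} (A, B, D) contributes 4 new. Total: 13.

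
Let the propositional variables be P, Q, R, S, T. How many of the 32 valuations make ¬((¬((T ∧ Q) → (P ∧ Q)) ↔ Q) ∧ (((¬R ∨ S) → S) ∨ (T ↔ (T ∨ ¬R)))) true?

Initial set: {T ¬((¬((T ∧ Q) → (P ∧ Q)) ↔ Q) ∧ (((¬R ∨ S) → S) ∨ (T ↔ (T ∨ ¬R))))}.
T ¬((¬((T ∧ Q) → (P ∧ Q)) ↔ Q) ∧ (((¬R ∨ S) → S) ∨ (T ↔ (T ∨ ¬R)))): β-rule — branch into F (¬((T ∧ Q) → (P ∧ Q)) ↔ Q)  //  F (((¬R ∨ S) → S) ∨ (T ↔ (T ∨ ¬R))).
  branch 1 (add F (¬((T ∧ Q) → (P ∧ Q)) ↔ Q)):
    F (¬((T ∧ Q) → (P ∧ Q)) ↔ Q): β-rule — branch into T ¬((T ∧ Q) → (P ∧ Q)), F Q  //  F ¬((T ∧ Q) → (P ∧ Q)), T Q.
      branch 1.1 (add T ¬((T ∧ Q) → (P ∧ Q)), F Q):
        T ¬((T ∧ Q) → (P ∧ Q)): α-rule — add T (T ∧ Q), F (P ∧ Q).
        T (T ∧ Q): α-rule — add T T, T Q.
        × closes — contains both Q and ¬Q.
      branch 1.2 (add F ¬((T ∧ Q) → (P ∧ Q)), T Q):
        F ¬((T ∧ Q) → (P ∧ Q)): β-rule — branch into F (T ∧ Q)  //  T (P ∧ Q).
          branch 1.2.1 (add F (T ∧ Q)):
            F (T ∧ Q): β-rule — branch into F T  //  F Q.
              branch 1.2.1.1 (add F T):
                ○ open, literals {Q=true, T=false}.
              branch 1.2.1.2 (add F Q):
                × closes — contains both Q and ¬Q.
          branch 1.2.2 (add T (P ∧ Q)):
            T (P ∧ Q): α-rule — add T P, T Q.
            ○ open, literals {P=true, Q=true}.
  branch 2 (add F (((¬R ∨ S) → S) ∨ (T ↔ (T ∨ ¬R)))):
    F (((¬R ∨ S) → S) ∨ (T ↔ (T ∨ ¬R))): α-rule — add F ((¬R ∨ S) → S), F (T ↔ (T ∨ ¬R)).
    F ((¬R ∨ S) → S): α-rule — add T (¬R ∨ S), F S.
    F (T ↔ (T ∨ ¬R)): β-rule — branch into T T, F (T ∨ ¬R)  //  F T, T (T ∨ ¬R).
      branch 2.1 (add T T, F (T ∨ ¬R)):
        F (T ∨ ¬R): α-rule — add F T, F ¬R.
        × closes — contains both T and ¬T.
      branch 2.2 (add F T, T (T ∨ ¬R)):
        T (¬R ∨ S): β-rule — branch into T ¬R  //  T S.
          branch 2.2.1 (add T ¬R):
            T (T ∨ ¬R): β-rule — branch into T T  //  T ¬R.
              branch 2.2.1.1 (add T T):
                × closes — contains both T and ¬T.
              branch 2.2.1.2 (add T ¬R):
                ○ open, literals {R=false, S=false, T=false}.
          branch 2.2.2 (add T S):
            × closes — contains both S and ¬S.
5 branches closed, 3 open.
Each open branch fixes some atoms; the unmentioned ones are free. Counting distinct full assignments: branch {Q=true, T=false} (P, R, S) contributes 8 new; branch {P=true, Q=true} (R, S, T) contributes 4 new; branch {R=false, S=false, T=false} (P, Q) contributes 2 new. Total: 14.

14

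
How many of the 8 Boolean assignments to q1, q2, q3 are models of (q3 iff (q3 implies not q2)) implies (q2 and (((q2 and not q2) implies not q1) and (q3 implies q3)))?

6

Initial set: {((q3 iff (q3 implies not q2)) implies (q2 and (((q2 and not q2) implies not q1) and (q3 implies q3))))}.
((q3 iff (q3 implies not q2)) implies (q2 and (((q2 and not q2) implies not q1) and (q3 implies q3)))): β-rule — branch into not (q3 iff (q3 implies not q2))  //  (q2 and (((q2 and not q2) implies not q1) and (q3 implies q3))).
  branch 1 (add not (q3 iff (q3 implies not q2))):
    not (q3 iff (q3 implies not q2)): β-rule — branch into q3, not (q3 implies not q2)  //  not q3, (q3 implies not q2).
      branch 1.1 (add q3, not (q3 implies not q2)):
        not (q3 implies not q2): α-rule — add q3, not not q2.
        ○ open, literals {q2=T, q3=T}.
      branch 1.2 (add not q3, (q3 implies not q2)):
        (q3 implies not q2): β-rule — branch into not q3  //  not q2.
          branch 1.2.1 (add not q3):
            ○ open, literals {q3=F}.
          branch 1.2.2 (add not q2):
            ○ open, literals {q2=F, q3=F}.
  branch 2 (add (q2 and (((q2 and not q2) implies not q1) and (q3 implies q3)))):
    (q2 and (((q2 and not q2) implies not q1) and (q3 implies q3))): α-rule — add q2, (((q2 and not q2) implies not q1) and (q3 implies q3)).
    (((q2 and not q2) implies not q1) and (q3 implies q3)): α-rule — add ((q2 and not q2) implies not q1), (q3 implies q3).
    ((q2 and not q2) implies not q1): β-rule — branch into not (q2 and not q2)  //  not q1.
      branch 2.1 (add not (q2 and not q2)):
        (q3 implies q3): β-rule — branch into not q3  //  q3.
          branch 2.1.1 (add not q3):
            not (q2 and not q2): β-rule — branch into not q2  //  not not q2.
              branch 2.1.1.1 (add not q2):
                × closes — contains both q2 and not q2.
              branch 2.1.1.2 (add not not q2):
                ○ open, literals {q2=T, q3=F}.
          branch 2.1.2 (add q3):
            not (q2 and not q2): β-rule — branch into not q2  //  not not q2.
              branch 2.1.2.1 (add not q2):
                × closes — contains both q2 and not q2.
              branch 2.1.2.2 (add not not q2):
                ○ open, literals {q2=T, q3=T}.
      branch 2.2 (add not q1):
        (q3 implies q3): β-rule — branch into not q3  //  q3.
          branch 2.2.1 (add not q3):
            ○ open, literals {q1=F, q2=T, q3=F}.
          branch 2.2.2 (add q3):
            ○ open, literals {q1=F, q2=T, q3=T}.
2 branches closed, 7 open.
Each open branch fixes some atoms; the unmentioned ones are free. Counting distinct full assignments: branch {q2=T, q3=T} (q1) contributes 2 new; branch {q3=F} (q1, q2) contributes 4 new; branch {q2=F, q3=F} (q1) contributes 0 new; branch {q2=T, q3=F} (q1) contributes 0 new; branch {q2=T, q3=T} (q1) contributes 0 new; branch {q1=F, q2=T, q3=F} (none free) contributes 0 new; branch {q1=F, q2=T, q3=T} (none free) contributes 0 new. Total: 6.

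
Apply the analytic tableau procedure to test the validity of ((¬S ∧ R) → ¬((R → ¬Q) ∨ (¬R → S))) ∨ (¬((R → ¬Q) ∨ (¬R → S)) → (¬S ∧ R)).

Assume the negation and expand:
Initial set: {¬(((¬S ∧ R) → ¬((R → ¬Q) ∨ (¬R → S))) ∨ (¬((R → ¬Q) ∨ (¬R → S)) → (¬S ∧ R)))}.
¬(((¬S ∧ R) → ¬((R → ¬Q) ∨ (¬R → S))) ∨ (¬((R → ¬Q) ∨ (¬R → S)) → (¬S ∧ R))): α-rule — add ¬((¬S ∧ R) → ¬((R → ¬Q) ∨ (¬R → S))), ¬(¬((R → ¬Q) ∨ (¬R → S)) → (¬S ∧ R)).
¬((¬S ∧ R) → ¬((R → ¬Q) ∨ (¬R → S))): α-rule — add (¬S ∧ R), ¬¬((R → ¬Q) ∨ (¬R → S)).
¬(¬((R → ¬Q) ∨ (¬R → S)) → (¬S ∧ R)): α-rule — add ¬((R → ¬Q) ∨ (¬R → S)), ¬(¬S ∧ R).
(¬S ∧ R): α-rule — add ¬S, R.
¬((R → ¬Q) ∨ (¬R → S)): α-rule — add ¬(R → ¬Q), ¬(¬R → S).
¬(R → ¬Q): α-rule — add R, ¬¬Q.
¬(¬R → S): α-rule — add ¬R, ¬S.
× closes — contains both R and ¬R.
All 1 branch closes.
Every branch closed, so the negation is unsatisfiable and the formula is valid.

Valid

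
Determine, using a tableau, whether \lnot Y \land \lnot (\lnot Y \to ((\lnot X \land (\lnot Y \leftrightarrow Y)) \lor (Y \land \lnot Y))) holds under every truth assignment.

Assume the negation and expand:
Initial set: {\lnot (\lnot Y \land \lnot (\lnot Y \to ((\lnot X \land (\lnot Y \leftrightarrow Y)) \lor (Y \land \lnot Y))))}.
\lnot (\lnot Y \land \lnot (\lnot Y \to ((\lnot X \land (\lnot Y \leftrightarrow Y)) \lor (Y \land \lnot Y)))): β-rule — branch into \lnot \lnot Y  //  \lnot \lnot (\lnot Y \to ((\lnot X \land (\lnot Y \leftrightarrow Y)) \lor (Y \land \lnot Y))).
  branch 1 (add \lnot \lnot Y):
    ○ open, literals {Y=1}.
  branch 2 (add \lnot \lnot (\lnot Y \to ((\lnot X \land (\lnot Y \leftrightarrow Y)) \lor (Y \land \lnot Y)))):
    \lnot \lnot (\lnot Y \to ((\lnot X \land (\lnot Y \leftrightarrow Y)) \lor (Y \land \lnot Y))): β-rule — branch into \lnot \lnot Y  //  ((\lnot X \land (\lnot Y \leftrightarrow Y)) \lor (Y \land \lnot Y)).
      branch 2.1 (add \lnot \lnot Y):
        ○ open, literals {Y=1}.
      branch 2.2 (add ((\lnot X \land (\lnot Y \leftrightarrow Y)) \lor (Y \land \lnot Y))):
        ((\lnot X \land (\lnot Y \leftrightarrow Y)) \lor (Y \land \lnot Y)): β-rule — branch into (\lnot X \land (\lnot Y \leftrightarrow Y))  //  (Y \land \lnot Y).
          branch 2.2.1 (add (\lnot X \land (\lnot Y \leftrightarrow Y))):
            (\lnot X \land (\lnot Y \leftrightarrow Y)): α-rule — add \lnot X, (\lnot Y \leftrightarrow Y).
            (\lnot Y \leftrightarrow Y): β-rule — branch into \lnot Y, Y  //  \lnot \lnot Y, \lnot Y.
              branch 2.2.1.1 (add \lnot Y, Y):
                × closes — contains both Y and \lnot Y.
              branch 2.2.1.2 (add \lnot \lnot Y, \lnot Y):
                × closes — contains both Y and \lnot Y.
          branch 2.2.2 (add (Y \land \lnot Y)):
            (Y \land \lnot Y): α-rule — add Y, \lnot Y.
            × closes — contains both Y and \lnot Y.
3 branches closed, 2 open.
An open branch gives a countermodel: Y=1 (unmentioned atoms arbitrary); under it the original formula is false.

Not valid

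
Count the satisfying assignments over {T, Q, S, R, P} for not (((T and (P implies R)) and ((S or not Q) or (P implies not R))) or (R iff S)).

11

Initial set: {not (((T and (P implies R)) and ((S or not Q) or (P implies not R))) or (R iff S))}.
not (((T and (P implies R)) and ((S or not Q) or (P implies not R))) or (R iff S)): α-rule — add not ((T and (P implies R)) and ((S or not Q) or (P implies not R))), not (R iff S).
not ((T and (P implies R)) and ((S or not Q) or (P implies not R))): β-rule — branch into not (T and (P implies R))  //  not ((S or not Q) or (P implies not R)).
  branch 1 (add not (T and (P implies R))):
    not (R iff S): β-rule — branch into R, not S  //  not R, S.
      branch 1.1 (add R, not S):
        not (T and (P implies R)): β-rule — branch into not T  //  not (P implies R).
          branch 1.1.1 (add not T):
            ○ open, literals {R=T, S=F, T=F}.
          branch 1.1.2 (add not (P implies R)):
            not (P implies R): α-rule — add P, not R.
            × closes — contains both R and not R.
      branch 1.2 (add not R, S):
        not (T and (P implies R)): β-rule — branch into not T  //  not (P implies R).
          branch 1.2.1 (add not T):
            ○ open, literals {R=F, S=T, T=F}.
          branch 1.2.2 (add not (P implies R)):
            not (P implies R): α-rule — add P, not R.
            ○ open, literals {P=T, R=F, S=T}.
  branch 2 (add not ((S or not Q) or (P implies not R))):
    not ((S or not Q) or (P implies not R)): α-rule — add not (S or not Q), not (P implies not R).
    not (S or not Q): α-rule — add not S, not not Q.
    not (P implies not R): α-rule — add P, not not R.
    not (R iff S): β-rule — branch into R, not S  //  not R, S.
      branch 2.1 (add R, not S):
        ○ open, literals {P=T, Q=T, R=T, S=F}.
      branch 2.2 (add not R, S):
        × closes — contains both R and not R.
2 branches closed, 4 open.
Each open branch fixes some atoms; the unmentioned ones are free. Counting distinct full assignments: branch {R=T, S=F, T=F} (Q, P) contributes 4 new; branch {R=F, S=T, T=F} (Q, P) contributes 4 new; branch {P=T, R=F, S=T} (T, Q) contributes 2 new; branch {P=T, Q=T, R=T, S=F} (T) contributes 1 new. Total: 11.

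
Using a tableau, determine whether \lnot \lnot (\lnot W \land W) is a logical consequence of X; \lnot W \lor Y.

No

Initial set: {T X; T (\lnot W \lor Y); F \lnot \lnot (\lnot W \land W)}.
F \lnot \lnot (\lnot W \land W): drop double negation, giving F (\lnot W \land W).
T (\lnot W \lor Y): β-rule — branch into T \lnot W  //  T Y.
  branch 1 (add T \lnot W):
    F (\lnot W \land W): β-rule — branch into F \lnot W  //  F W.
      branch 1.1 (add F \lnot W):
        × closes — contains both W and \lnot W.
      branch 1.2 (add F W):
        ○ open, literals {W=false, X=true}.
  branch 2 (add T Y):
    F (\lnot W \land W): β-rule — branch into F \lnot W  //  F W.
      branch 2.1 (add F \lnot W):
        ○ open, literals {W=true, X=true, Y=true}.
      branch 2.2 (add F W):
        ○ open, literals {W=false, X=true, Y=true}.
1 branch closed, 3 open.
An open branch gives a countermodel: W=false, X=true (unmentioned atoms arbitrary); the premises hold there but the conclusion fails.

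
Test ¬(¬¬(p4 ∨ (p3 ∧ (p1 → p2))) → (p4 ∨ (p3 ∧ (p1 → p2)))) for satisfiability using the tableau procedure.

Unsatisfiable

Initial set: {T ¬(¬¬(p4 ∨ (p3 ∧ (p1 → p2))) → (p4 ∨ (p3 ∧ (p1 → p2))))}.
T ¬(¬¬(p4 ∨ (p3 ∧ (p1 → p2))) → (p4 ∨ (p3 ∧ (p1 → p2)))): α-rule — add T ¬¬(p4 ∨ (p3 ∧ (p1 → p2))), F (p4 ∨ (p3 ∧ (p1 → p2))).
T ¬¬(p4 ∨ (p3 ∧ (p1 → p2))): drop double negation, giving T (p4 ∨ (p3 ∧ (p1 → p2))).
F (p4 ∨ (p3 ∧ (p1 → p2))): α-rule — add F p4, F (p3 ∧ (p1 → p2)).
T (p4 ∨ (p3 ∧ (p1 → p2))): β-rule — branch into T p4  //  T (p3 ∧ (p1 → p2)).
  branch 1 (add T p4):
    × closes — contains both p4 and ¬p4.
  branch 2 (add T (p3 ∧ (p1 → p2))):
    T (p3 ∧ (p1 → p2)): α-rule — add T p3, T (p1 → p2).
    F (p3 ∧ (p1 → p2)): β-rule — branch into F p3  //  F (p1 → p2).
      branch 2.1 (add F p3):
        × closes — contains both p3 and ¬p3.
      branch 2.2 (add F (p1 → p2)):
        F (p1 → p2): α-rule — add T p1, F p2.
        T (p1 → p2): β-rule — branch into F p1  //  T p2.
          branch 2.2.1 (add F p1):
            × closes — contains both p1 and ¬p1.
          branch 2.2.2 (add T p2):
            × closes — contains both p2 and ¬p2.
All 4 branches close.
Every branch closed; the formula is unsatisfiable.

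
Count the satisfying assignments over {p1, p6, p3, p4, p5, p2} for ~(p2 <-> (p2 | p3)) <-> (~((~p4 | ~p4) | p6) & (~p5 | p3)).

44

Initial set: {(~(p2 <-> (p2 | p3)) <-> (~((~p4 | ~p4) | p6) & (~p5 | p3)))}.
(~(p2 <-> (p2 | p3)) <-> (~((~p4 | ~p4) | p6) & (~p5 | p3))): β-rule — branch into ~(p2 <-> (p2 | p3)), (~((~p4 | ~p4) | p6) & (~p5 | p3))  //  ~~(p2 <-> (p2 | p3)), ~(~((~p4 | ~p4) | p6) & (~p5 | p3)).
  branch 1 (add ~(p2 <-> (p2 | p3)), (~((~p4 | ~p4) | p6) & (~p5 | p3))):
    (~((~p4 | ~p4) | p6) & (~p5 | p3)): α-rule — add ~((~p4 | ~p4) | p6), (~p5 | p3).
    ~((~p4 | ~p4) | p6): α-rule — add ~(~p4 | ~p4), ~p6.
    ~(~p4 | ~p4): α-rule — add ~~p4, ~~p4.
    ~(p2 <-> (p2 | p3)): β-rule — branch into p2, ~(p2 | p3)  //  ~p2, (p2 | p3).
      branch 1.1 (add p2, ~(p2 | p3)):
        ~(p2 | p3): α-rule — add ~p2, ~p3.
        × closes — contains both p2 and ~p2.
      branch 1.2 (add ~p2, (p2 | p3)):
        (~p5 | p3): β-rule — branch into ~p5  //  p3.
          branch 1.2.1 (add ~p5):
            (p2 | p3): β-rule — branch into p2  //  p3.
              branch 1.2.1.1 (add p2):
                × closes — contains both p2 and ~p2.
              branch 1.2.1.2 (add p3):
                ○ open, literals {p2=0, p3=1, p4=1, p5=0, p6=0}.
          branch 1.2.2 (add p3):
            (p2 | p3): β-rule — branch into p2  //  p3.
              branch 1.2.2.1 (add p2):
                × closes — contains both p2 and ~p2.
              branch 1.2.2.2 (add p3):
                ○ open, literals {p2=0, p3=1, p4=1, p6=0}.
  branch 2 (add ~~(p2 <-> (p2 | p3)), ~(~((~p4 | ~p4) | p6) & (~p5 | p3))):
    ~~(p2 <-> (p2 | p3)): β-rule — branch into p2, (p2 | p3)  //  ~p2, ~(p2 | p3).
      branch 2.1 (add p2, (p2 | p3)):
        ~(~((~p4 | ~p4) | p6) & (~p5 | p3)): β-rule — branch into ~~((~p4 | ~p4) | p6)  //  ~(~p5 | p3).
          branch 2.1.1 (add ~~((~p4 | ~p4) | p6)):
            (p2 | p3): β-rule — branch into p2  //  p3.
              branch 2.1.1.1 (add p2):
                ~~((~p4 | ~p4) | p6): β-rule — branch into (~p4 | ~p4)  //  p6.
                  branch 2.1.1.1.1 (add (~p4 | ~p4)):
                    (~p4 | ~p4): β-rule — branch into ~p4  //  ~p4.
                      branch 2.1.1.1.1.1 (add ~p4):
                        ○ open, literals {p2=1, p4=0}.
                      branch 2.1.1.1.1.2 (add ~p4):
                        ○ open, literals {p2=1, p4=0}.
                  branch 2.1.1.1.2 (add p6):
                    ○ open, literals {p2=1, p6=1}.
              branch 2.1.1.2 (add p3):
                ~~((~p4 | ~p4) | p6): β-rule — branch into (~p4 | ~p4)  //  p6.
                  branch 2.1.1.2.1 (add (~p4 | ~p4)):
                    (~p4 | ~p4): β-rule — branch into ~p4  //  ~p4.
                      branch 2.1.1.2.1.1 (add ~p4):
                        ○ open, literals {p2=1, p3=1, p4=0}.
                      branch 2.1.1.2.1.2 (add ~p4):
                        ○ open, literals {p2=1, p3=1, p4=0}.
                  branch 2.1.1.2.2 (add p6):
                    ○ open, literals {p2=1, p3=1, p6=1}.
          branch 2.1.2 (add ~(~p5 | p3)):
            ~(~p5 | p3): α-rule — add ~~p5, ~p3.
            (p2 | p3): β-rule — branch into p2  //  p3.
              branch 2.1.2.1 (add p2):
                ○ open, literals {p2=1, p3=0, p5=1}.
              branch 2.1.2.2 (add p3):
                × closes — contains both p3 and ~p3.
      branch 2.2 (add ~p2, ~(p2 | p3)):
        ~(p2 | p3): α-rule — add ~p2, ~p3.
        ~(~((~p4 | ~p4) | p6) & (~p5 | p3)): β-rule — branch into ~~((~p4 | ~p4) | p6)  //  ~(~p5 | p3).
          branch 2.2.1 (add ~~((~p4 | ~p4) | p6)):
            ~~((~p4 | ~p4) | p6): β-rule — branch into (~p4 | ~p4)  //  p6.
              branch 2.2.1.1 (add (~p4 | ~p4)):
                (~p4 | ~p4): β-rule — branch into ~p4  //  ~p4.
                  branch 2.2.1.1.1 (add ~p4):
                    ○ open, literals {p2=0, p3=0, p4=0}.
                  branch 2.2.1.1.2 (add ~p4):
                    ○ open, literals {p2=0, p3=0, p4=0}.
              branch 2.2.1.2 (add p6):
                ○ open, literals {p2=0, p3=0, p6=1}.
          branch 2.2.2 (add ~(~p5 | p3)):
            ~(~p5 | p3): α-rule — add ~~p5, ~p3.
            ○ open, literals {p2=0, p3=0, p5=1}.
4 branches closed, 13 open.
Each open branch fixes some atoms; the unmentioned ones are free. Counting distinct full assignments: branch {p2=0, p3=1, p4=1, p5=0, p6=0} (p1) contributes 2 new; branch {p2=0, p3=1, p4=1, p6=0} (p1, p5) contributes 2 new; branch {p2=1, p4=0} (p1, p6, p3, p5) contributes 16 new; branch {p2=1, p4=0} (p1, p6, p3, p5) contributes 0 new; branch {p2=1, p6=1} (p1, p3, p4, p5) contributes 8 new; branch {p2=1, p3=1, p4=0} (p1, p6, p5) contributes 0 new; branch {p2=1, p3=1, p4=0} (p1, p6, p5) contributes 0 new; branch {p2=1, p3=1, p6=1} (p1, p4, p5) contributes 0 new; branch {p2=1, p3=0, p5=1} (p1, p6, p4) contributes 2 new; branch {p2=0, p3=0, p4=0} (p1, p6, p5) contributes 8 new; branch {p2=0, p3=0, p4=0} (p1, p6, p5) contributes 0 new; branch {p2=0, p3=0, p6=1} (p1, p4, p5) contributes 4 new; branch {p2=0, p3=0, p5=1} (p1, p6, p4) contributes 2 new. Total: 44.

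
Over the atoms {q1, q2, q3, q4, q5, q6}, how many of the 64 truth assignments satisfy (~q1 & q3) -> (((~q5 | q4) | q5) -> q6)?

56

Initial set: {T ((~q1 & q3) -> (((~q5 | q4) | q5) -> q6))}.
T ((~q1 & q3) -> (((~q5 | q4) | q5) -> q6)): β-rule — branch into F (~q1 & q3)  //  T (((~q5 | q4) | q5) -> q6).
  branch 1 (add F (~q1 & q3)):
    F (~q1 & q3): β-rule — branch into F ~q1  //  F q3.
      branch 1.1 (add F ~q1):
        ○ open, literals {q1=true}.
      branch 1.2 (add F q3):
        ○ open, literals {q3=false}.
  branch 2 (add T (((~q5 | q4) | q5) -> q6)):
    T (((~q5 | q4) | q5) -> q6): β-rule — branch into F ((~q5 | q4) | q5)  //  T q6.
      branch 2.1 (add F ((~q5 | q4) | q5)):
        F ((~q5 | q4) | q5): α-rule — add F (~q5 | q4), F q5.
        F (~q5 | q4): α-rule — add F ~q5, F q4.
        × closes — contains both q5 and ~q5.
      branch 2.2 (add T q6):
        ○ open, literals {q6=true}.
1 branch closed, 3 open.
Each open branch fixes some atoms; the unmentioned ones are free. Counting distinct full assignments: branch {q1=true} (q2, q3, q4, q5, q6) contributes 32 new; branch {q3=false} (q1, q2, q4, q5, q6) contributes 16 new; branch {q6=true} (q1, q2, q3, q4, q5) contributes 8 new. Total: 56.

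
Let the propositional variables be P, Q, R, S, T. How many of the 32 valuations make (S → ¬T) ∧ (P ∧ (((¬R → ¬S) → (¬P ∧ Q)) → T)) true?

Initial set: {T ((S → ¬T) ∧ (P ∧ (((¬R → ¬S) → (¬P ∧ Q)) → T)))}.
T ((S → ¬T) ∧ (P ∧ (((¬R → ¬S) → (¬P ∧ Q)) → T))): α-rule — add T (S → ¬T), T (P ∧ (((¬R → ¬S) → (¬P ∧ Q)) → T)).
T (P ∧ (((¬R → ¬S) → (¬P ∧ Q)) → T)): α-rule — add T P, T (((¬R → ¬S) → (¬P ∧ Q)) → T).
T (S → ¬T): β-rule — branch into F S  //  T ¬T.
  branch 1 (add F S):
    T (((¬R → ¬S) → (¬P ∧ Q)) → T): β-rule — branch into F ((¬R → ¬S) → (¬P ∧ Q))  //  T T.
      branch 1.1 (add F ((¬R → ¬S) → (¬P ∧ Q))):
        F ((¬R → ¬S) → (¬P ∧ Q)): α-rule — add T (¬R → ¬S), F (¬P ∧ Q).
        T (¬R → ¬S): β-rule — branch into F ¬R  //  T ¬S.
          branch 1.1.1 (add F ¬R):
            F (¬P ∧ Q): β-rule — branch into F ¬P  //  F Q.
              branch 1.1.1.1 (add F ¬P):
                ○ open, literals {P=T, R=T, S=F}.
              branch 1.1.1.2 (add F Q):
                ○ open, literals {P=T, Q=F, R=T, S=F}.
          branch 1.1.2 (add T ¬S):
            F (¬P ∧ Q): β-rule — branch into F ¬P  //  F Q.
              branch 1.1.2.1 (add F ¬P):
                ○ open, literals {P=T, S=F}.
              branch 1.1.2.2 (add F Q):
                ○ open, literals {P=T, Q=F, S=F}.
      branch 1.2 (add T T):
        ○ open, literals {P=T, S=F, T=T}.
  branch 2 (add T ¬T):
    T (((¬R → ¬S) → (¬P ∧ Q)) → T): β-rule — branch into F ((¬R → ¬S) → (¬P ∧ Q))  //  T T.
      branch 2.1 (add F ((¬R → ¬S) → (¬P ∧ Q))):
        F ((¬R → ¬S) → (¬P ∧ Q)): α-rule — add T (¬R → ¬S), F (¬P ∧ Q).
        T (¬R → ¬S): β-rule — branch into F ¬R  //  T ¬S.
          branch 2.1.1 (add F ¬R):
            F (¬P ∧ Q): β-rule — branch into F ¬P  //  F Q.
              branch 2.1.1.1 (add F ¬P):
                ○ open, literals {P=T, R=T, T=F}.
              branch 2.1.1.2 (add F Q):
                ○ open, literals {P=T, Q=F, R=T, T=F}.
          branch 2.1.2 (add T ¬S):
            F (¬P ∧ Q): β-rule — branch into F ¬P  //  F Q.
              branch 2.1.2.1 (add F ¬P):
                ○ open, literals {P=T, S=F, T=F}.
              branch 2.1.2.2 (add F Q):
                ○ open, literals {P=T, Q=F, S=F, T=F}.
      branch 2.2 (add T T):
        × closes — contains both T and ¬T.
1 branch closed, 9 open.
Each open branch fixes some atoms; the unmentioned ones are free. Counting distinct full assignments: branch {P=T, R=T, S=F} (Q, T) contributes 4 new; branch {P=T, Q=F, R=T, S=F} (T) contributes 0 new; branch {P=T, S=F} (Q, R, T) contributes 4 new; branch {P=T, Q=F, S=F} (R, T) contributes 0 new; branch {P=T, S=F, T=T} (Q, R) contributes 0 new; branch {P=T, R=T, T=F} (Q, S) contributes 2 new; branch {P=T, Q=F, R=T, T=F} (S) contributes 0 new; branch {P=T, S=F, T=F} (Q, R) contributes 0 new; branch {P=T, Q=F, S=F, T=F} (R) contributes 0 new. Total: 10.

10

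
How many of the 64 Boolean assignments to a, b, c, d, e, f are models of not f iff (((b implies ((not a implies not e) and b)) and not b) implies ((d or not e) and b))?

Initial set: {(not f iff (((b implies ((not a implies not e) and b)) and not b) implies ((d or not e) and b)))}.
(not f iff (((b implies ((not a implies not e) and b)) and not b) implies ((d or not e) and b))): β-rule — branch into not f, (((b implies ((not a implies not e) and b)) and not b) implies ((d or not e) and b))  //  not not f, not (((b implies ((not a implies not e) and b)) and not b) implies ((d or not e) and b)).
  branch 1 (add not f, (((b implies ((not a implies not e) and b)) and not b) implies ((d or not e) and b))):
    (((b implies ((not a implies not e) and b)) and not b) implies ((d or not e) and b)): β-rule — branch into not ((b implies ((not a implies not e) and b)) and not b)  //  ((d or not e) and b).
      branch 1.1 (add not ((b implies ((not a implies not e) and b)) and not b)):
        not ((b implies ((not a implies not e) and b)) and not b): β-rule — branch into not (b implies ((not a implies not e) and b))  //  not not b.
          branch 1.1.1 (add not (b implies ((not a implies not e) and b))):
            not (b implies ((not a implies not e) and b)): α-rule — add b, not ((not a implies not e) and b).
            not ((not a implies not e) and b): β-rule — branch into not (not a implies not e)  //  not b.
              branch 1.1.1.1 (add not (not a implies not e)):
                not (not a implies not e): α-rule — add not a, not not e.
                ○ open, literals {a=F, b=T, e=T, f=F}.
              branch 1.1.1.2 (add not b):
                × closes — contains both b and not b.
          branch 1.1.2 (add not not b):
            ○ open, literals {b=T, f=F}.
      branch 1.2 (add ((d or not e) and b)):
        ((d or not e) and b): α-rule — add (d or not e), b.
        (d or not e): β-rule — branch into d  //  not e.
          branch 1.2.1 (add d):
            ○ open, literals {b=T, d=T, f=F}.
          branch 1.2.2 (add not e):
            ○ open, literals {b=T, e=F, f=F}.
  branch 2 (add not not f, not (((b implies ((not a implies not e) and b)) and not b) implies ((d or not e) and b))):
    not (((b implies ((not a implies not e) and b)) and not b) implies ((d or not e) and b)): α-rule — add ((b implies ((not a implies not e) and b)) and not b), not ((d or not e) and b).
    ((b implies ((not a implies not e) and b)) and not b): α-rule — add (b implies ((not a implies not e) and b)), not b.
    not ((d or not e) and b): β-rule — branch into not (d or not e)  //  not b.
      branch 2.1 (add not (d or not e)):
        not (d or not e): α-rule — add not d, not not e.
        (b implies ((not a implies not e) and b)): β-rule — branch into not b  //  ((not a implies not e) and b).
          branch 2.1.1 (add not b):
            ○ open, literals {b=F, d=F, e=T, f=T}.
          branch 2.1.2 (add ((not a implies not e) and b)):
            ((not a implies not e) and b): α-rule — add (not a implies not e), b.
            × closes — contains both b and not b.
      branch 2.2 (add not b):
        (b implies ((not a implies not e) and b)): β-rule — branch into not b  //  ((not a implies not e) and b).
          branch 2.2.1 (add not b):
            ○ open, literals {b=F, f=T}.
          branch 2.2.2 (add ((not a implies not e) and b)):
            ((not a implies not e) and b): α-rule — add (not a implies not e), b.
            × closes — contains both b and not b.
3 branches closed, 6 open.
Each open branch fixes some atoms; the unmentioned ones are free. Counting distinct full assignments: branch {a=F, b=T, e=T, f=F} (c, d) contributes 4 new; branch {b=T, f=F} (a, c, d, e) contributes 12 new; branch {b=T, d=T, f=F} (a, c, e) contributes 0 new; branch {b=T, e=F, f=F} (a, c, d) contributes 0 new; branch {b=F, d=F, e=T, f=T} (a, c) contributes 4 new; branch {b=F, f=T} (a, c, d, e) contributes 12 new. Total: 32.

32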